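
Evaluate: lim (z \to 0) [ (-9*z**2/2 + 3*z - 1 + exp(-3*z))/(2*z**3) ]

-9/4

Direct substitution gives 0/0.
Apply L'Hôpital: lim (-9*z + 3 - 3*e^(-3*z))/(6*z^2), still 0/0.
Apply L'Hôpital: lim (-9 + 9*e^(-3*z))/(12*z), still 0/0.
After 3 applications of L'Hôpital's rule the quotient is (-27*e^(-3*z))/(12); substituting z = 0 gives -9/4.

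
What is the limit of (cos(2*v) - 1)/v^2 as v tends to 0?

-2

Direct substitution gives 0/0.
Apply L'Hôpital: lim (-2*sin(2*v))/(2*v), still 0/0.
After 2 applications of L'Hôpital's rule the quotient is (-4*cos(2*v))/(2); substituting v = 0 gives -2.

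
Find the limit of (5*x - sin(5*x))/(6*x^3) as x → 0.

Direct substitution gives 0/0.
Apply L'Hôpital: lim (5 - 5*cos(5*x))/(18*x^2), still 0/0.
Apply L'Hôpital: lim (25*sin(5*x))/(36*x), still 0/0.
After 3 applications of L'Hôpital's rule the quotient is (125*cos(5*x))/(36); substituting x = 0 gives 125/36.

125/36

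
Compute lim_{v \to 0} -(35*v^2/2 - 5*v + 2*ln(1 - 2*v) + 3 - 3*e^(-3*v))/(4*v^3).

-49/24

Substitution gives 0/0 (the numerator vanishes to order 3).
Expand each term to order v^3: the coefficient of v^3 in 2·ln(1 - 2v) is -16/3 and in -3·e^(-3v) is 27/2.
Lower-order terms cancel with the polynomial part, so the numerator is (49/6)·v^3 + o(v^3), and the limit is (49/6)/(-4) = -49/24.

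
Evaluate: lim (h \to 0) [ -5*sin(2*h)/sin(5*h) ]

Substitution gives 0/0.
Divide numerator and denominator by h: sin(2h)/h → 2 and sin(5h)/h → 5, so the limit is -5·2/5 = -2.

-2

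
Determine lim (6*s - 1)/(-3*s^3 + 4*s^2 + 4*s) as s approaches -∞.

The denominator has degree 3 and the numerator degree 1. Dividing numerator and denominator by s^3 sends every term to 0 except the leading denominator term, so the limit is 0.

0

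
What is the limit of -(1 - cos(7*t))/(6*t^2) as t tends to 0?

-49/12

Substitution gives 0/0.
Use (1 − cos u)/u² → 1/2 with u = 7t: the limit is 7²/(2·(-6)) = -49/12.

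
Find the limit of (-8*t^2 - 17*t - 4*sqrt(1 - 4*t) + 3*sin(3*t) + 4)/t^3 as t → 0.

5/2

Substitution gives 0/0; apply L'Hôpital's rule 3 times.
After differentiating numerator and denominator 3 times the quotient is (-81*cos(3*t) + 96/(1 - 4*t)^(5/2))/(6); at t = 0 this is 5/2.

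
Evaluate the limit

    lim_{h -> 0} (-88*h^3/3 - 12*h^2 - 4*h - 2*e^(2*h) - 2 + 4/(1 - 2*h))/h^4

Substitution gives 0/0 (the numerator vanishes to order 4).
Expand each term to order h^4: the coefficient of h^4 in -2·e^(2h) is -4/3 and in 4·1/(1 - 2h) is 64.
Lower-order terms cancel with the polynomial part, so the numerator is (188/3)·h^4 + o(h^4), and the limit is (188/3)/(1) = 188/3.

188/3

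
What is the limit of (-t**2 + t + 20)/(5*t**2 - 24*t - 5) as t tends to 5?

Since t = 5 makes numerator and denominator zero, (t - 5) divides both.
Cancelling it gives (-t - 4)/(5*t + 1); now plug in t = 5 to get -9/26.

-9/26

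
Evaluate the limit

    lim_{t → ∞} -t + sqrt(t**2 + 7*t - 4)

7/2

This has the form ∞ − ∞. Multiply and divide by the conjugate √(t^2 + 7*t - 4) + t.
That gives (7t - 4) / (√(t^2 + 7*t - 4) + t).
Divide numerator and denominator by t: the limit is 7/(2·1) = 7/2.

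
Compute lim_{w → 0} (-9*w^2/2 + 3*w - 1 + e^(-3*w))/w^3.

-9/2

Direct substitution gives 0/0.
Apply L'Hôpital: lim (-9*w + 3 - 3*e^(-3*w))/(3*w^2), still 0/0.
Apply L'Hôpital: lim (-9 + 9*e^(-3*w))/(6*w), still 0/0.
After 3 applications of L'Hôpital's rule the quotient is (-27*e^(-3*w))/(6); substituting w = 0 gives -9/2.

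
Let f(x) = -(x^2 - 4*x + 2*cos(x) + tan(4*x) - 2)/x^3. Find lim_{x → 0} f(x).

-64/3

Substitution gives 0/0 (the numerator vanishes to order 3).
Expand each term to order x^3: the coefficient of x^3 in 2·cos(x) is 0 and in tan(4x) is 64/3.
Lower-order terms cancel with the polynomial part, so the numerator is (64/3)·x^3 + o(x^3), and the limit is (64/3)/(-1) = -64/3.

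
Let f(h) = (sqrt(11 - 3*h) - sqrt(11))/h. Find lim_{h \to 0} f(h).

-3*√(11)/22

Substitution gives 0/0. Multiply numerator and denominator by the conjugate √(11 - 3h) + √11.
The numerator becomes (11 - 3h) − 11 = -3h, so the expression simplifies to -3/(√(11 - 3h) + √11).
Letting h → 0 gives -3/(2√11) = -3*√(11)/22.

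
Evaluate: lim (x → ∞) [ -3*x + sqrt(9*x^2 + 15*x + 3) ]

An ∞ − ∞ form. Rationalising with the conjugate, the difference becomes (15x + 3) / (√(9*x^2 + 15*x + 3) + 3x).
For large x the denominator behaves like 2·3x, so the quotient tends to 15/6 = 5/2.

5/2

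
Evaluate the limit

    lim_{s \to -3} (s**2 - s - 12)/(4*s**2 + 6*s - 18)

At s = -3 both the top and bottom vanish — a removable singularity. Factoring out (s + 3) from each leaves (s - 4)/(4*s - 6), which at s = -3 equals 7/18.

7/18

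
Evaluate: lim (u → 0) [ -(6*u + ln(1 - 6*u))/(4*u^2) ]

9/2

Direct substitution gives 0/0.
Apply L'Hôpital: lim (6 - 6/(1 - 6*u))/(-8*u), still 0/0.
After 2 applications of L'Hôpital's rule the quotient is (-36/(1 - 6*u)^2)/(-8); substituting u = 0 gives 9/2.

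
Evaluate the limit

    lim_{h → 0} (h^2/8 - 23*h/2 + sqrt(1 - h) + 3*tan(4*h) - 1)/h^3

1023/16

Substitution gives 0/0; apply L'Hôpital's rule 3 times.
After differentiating numerator and denominator 3 times the quotient is (1152*tan(4*h)^2/cos(4*h)^2 + 384/cos(4*h)^2 - 3/(8*(1 - h)^(5/2)))/(6); at h = 0 this is 1023/16.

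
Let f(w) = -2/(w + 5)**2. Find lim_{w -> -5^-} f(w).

As w → -5⁻, (w + 5) → 0⁻, so (w + 5)^2 → 0⁺ and -2/(w + 5)^2 → -∞.

-∞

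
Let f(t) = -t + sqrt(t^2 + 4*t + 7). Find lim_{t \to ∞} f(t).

This has the form ∞ − ∞. Multiply and divide by the conjugate √(t^2 + 4*t + 7) + t.
That gives (4t + 7) / (√(t^2 + 4*t + 7) + t).
Divide numerator and denominator by t: the limit is 4/(2·1) = 2.

2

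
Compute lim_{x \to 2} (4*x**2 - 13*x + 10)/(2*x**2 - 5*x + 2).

At x = 2 both the top and bottom vanish — a removable singularity. Factoring out (x - 2) from each leaves (4*x - 5)/(2*x - 1), which at x = 2 equals 1.

1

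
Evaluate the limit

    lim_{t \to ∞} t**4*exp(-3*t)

0

Write as t^4/e^{3t}, an ∞/∞ form.
Exponential growth dominates any polynomial, so repeated L'Hôpital (or the standard result) gives 0.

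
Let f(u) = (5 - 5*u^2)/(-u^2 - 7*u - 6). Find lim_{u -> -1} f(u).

-2

Direct substitution gives 0/0, so factor. Both numerator and denominator have (u + 1) as a factor.
After cancelling, the expression reduces to (5 - 5*u)/(-u - 6).
Substituting u = -1 gives -2.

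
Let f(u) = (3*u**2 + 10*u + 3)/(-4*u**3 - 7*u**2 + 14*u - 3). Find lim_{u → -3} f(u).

At u = -3 both the top and bottom vanish — a removable singularity. Factoring out (u + 3) from each leaves (3*u + 1)/(-4*u^2 + 5*u - 1), which at u = -3 equals 2/13.

2/13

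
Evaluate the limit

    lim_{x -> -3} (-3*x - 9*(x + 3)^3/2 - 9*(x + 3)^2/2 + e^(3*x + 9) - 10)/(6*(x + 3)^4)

Direct substitution gives 0/0.
Apply L'Hôpital: lim (-9*x - 27*(x + 3)^2/2 + 3*e^(3*x + 9) - 30)/(24*(x + 3)^3), still 0/0.
Apply L'Hôpital: lim (-27*x + 9*e^(3*x + 9) - 90)/(72*(x + 3)^2), still 0/0.
Apply L'Hôpital: lim (27*e^(3*x + 9) - 27)/(144*x + 432), still 0/0.
After 4 applications of L'Hôpital's rule the quotient is (81*e^(3*x + 9))/(144); substituting x = -3 gives 9/16.

9/16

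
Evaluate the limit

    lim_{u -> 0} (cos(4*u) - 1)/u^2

-8

Direct substitution gives 0/0.
Apply L'Hôpital: lim (-4*sin(4*u))/(2*u), still 0/0.
After 2 applications of L'Hôpital's rule the quotient is (-16*cos(4*u))/(2); substituting u = 0 gives -8.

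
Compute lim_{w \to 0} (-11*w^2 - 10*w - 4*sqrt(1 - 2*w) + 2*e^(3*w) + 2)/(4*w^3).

Substitution gives 0/0; apply L'Hôpital's rule 3 times.
After differentiating numerator and denominator 3 times the quotient is (54*e^(3*w) + 12/(1 - 2*w)^(5/2))/(24); at w = 0 this is 11/4.

11/4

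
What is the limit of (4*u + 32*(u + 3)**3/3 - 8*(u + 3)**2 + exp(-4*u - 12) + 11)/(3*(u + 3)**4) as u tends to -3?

Direct substitution gives 0/0.
Apply L'Hôpital: lim (-16*u + 32*(u + 3)^2 - 4*e^(-4*u - 12) - 44)/(12*(u + 3)^3), still 0/0.
Apply L'Hôpital: lim (64*u + 16*e^(-4*u - 12) + 176)/(36*(u + 3)^2), still 0/0.
Apply L'Hôpital: lim (64 - 64*e^(-4*u - 12))/(72*u + 216), still 0/0.
After 4 applications of L'Hôpital's rule the quotient is (256*e^(-4*u - 12))/(72); substituting u = -3 gives 32/9.

32/9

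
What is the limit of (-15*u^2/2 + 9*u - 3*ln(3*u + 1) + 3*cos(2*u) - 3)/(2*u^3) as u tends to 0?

Substitution gives 0/0; apply L'Hôpital's rule 3 times.
After differentiating numerator and denominator 3 times the quotient is (24*sin(2*u) - 162/(3*u + 1)^3)/(12); at u = 0 this is -27/2.

-27/2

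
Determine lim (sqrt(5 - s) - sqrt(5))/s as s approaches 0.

-√(5)/10

A 0/0 form; rationalise with √(5 - s) + √5. This collapses the numerator to -s, leaving -1/(√(5 - s) + √5) → -1/(2√5) = -√(5)/10.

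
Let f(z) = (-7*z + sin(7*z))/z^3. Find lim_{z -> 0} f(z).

Direct substitution gives 0/0.
Apply L'Hôpital: lim (7*cos(7*z) - 7)/(3*z^2), still 0/0.
Apply L'Hôpital: lim (-49*sin(7*z))/(6*z), still 0/0.
After 3 applications of L'Hôpital's rule the quotient is (-343*cos(7*z))/(6); substituting z = 0 gives -343/6.

-343/6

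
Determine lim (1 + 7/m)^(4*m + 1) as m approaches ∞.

Let L be the limit and take ln: ln L = lim (4m + 1)·ln(1 + 7/m) = lim (4m + 1)·(7/m + O(1/m²)) = 28.
Hence L = e^(28).

e^(28)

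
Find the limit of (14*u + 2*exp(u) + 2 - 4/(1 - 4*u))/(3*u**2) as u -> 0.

-21

Substitution gives 0/0; apply L'Hôpital's rule 2 times.
After differentiating numerator and denominator 2 times the quotient is (2*e^(u) + 128/(4*u - 1)^3)/(6); at u = 0 this is -21.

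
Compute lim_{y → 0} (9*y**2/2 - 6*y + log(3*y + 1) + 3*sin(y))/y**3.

17/2

Substitution gives 0/0; apply L'Hôpital's rule 3 times.
After differentiating numerator and denominator 3 times the quotient is (-3*cos(y) + 54/(3*y + 1)^3)/(6); at y = 0 this is 17/2.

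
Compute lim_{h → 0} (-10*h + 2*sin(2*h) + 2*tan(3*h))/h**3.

Substitution gives 0/0 (the numerator vanishes to order 3).
Expand each term to order h^3: the coefficient of h^3 in 2·sin(2h) is -8/3 and in 2·tan(3h) is 18.
Lower-order terms cancel with the polynomial part, so the numerator is (46/3)·h^3 + o(h^3), and the limit is (46/3)/(1) = 46/3.

46/3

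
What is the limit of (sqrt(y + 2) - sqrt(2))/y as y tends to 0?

A 0/0 form; rationalise with √(2 + y) + √2. This collapses the numerator to y, leaving 1/(√(2 + y) + √2) → 1/(2√2) = √(2)/4.

√(2)/4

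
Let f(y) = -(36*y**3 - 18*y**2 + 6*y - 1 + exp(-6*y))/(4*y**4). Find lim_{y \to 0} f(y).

-27/2

Direct substitution gives 0/0.
Apply L'Hôpital: lim (108*y^2 - 36*y + 6 - 6*e^(-6*y))/(-16*y^3), still 0/0.
Apply L'Hôpital: lim (216*y - 36 + 36*e^(-6*y))/(-48*y^2), still 0/0.
Apply L'Hôpital: lim (216 - 216*e^(-6*y))/(-96*y), still 0/0.
After 4 applications of L'Hôpital's rule the quotient is (1296*e^(-6*y))/(-96); substituting y = 0 gives -27/2.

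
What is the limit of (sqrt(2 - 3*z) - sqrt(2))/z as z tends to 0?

A 0/0 form; rationalise with √(2 - 3z) + √2. This collapses the numerator to -3z, leaving -3/(√(2 - 3z) + √2) → -3/(2√2) = -3*√(2)/4.

-3*√(2)/4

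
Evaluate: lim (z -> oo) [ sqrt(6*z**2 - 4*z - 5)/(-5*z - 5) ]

-√(6)/5

For large |z|, √(6*z^2 - 4*z - 5) ≈ √6·|z| and the denominator ≈ -5z.
Since z → +∞, |z| = z, giving √6/(-5) = -√(6)/5.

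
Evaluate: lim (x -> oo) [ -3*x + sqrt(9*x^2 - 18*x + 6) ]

This has the form ∞ − ∞. Multiply and divide by the conjugate √(9*x^2 - 18*x + 6) + 3x.
That gives (-18x + 6) / (√(9*x^2 - 18*x + 6) + 3x).
Divide numerator and denominator by x: the limit is -18/(2·3) = -3.

-3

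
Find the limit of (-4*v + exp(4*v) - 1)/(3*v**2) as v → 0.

Direct substitution gives 0/0.
Apply L'Hôpital: lim (4*e^(4*v) - 4)/(6*v), still 0/0.
After 2 applications of L'Hôpital's rule the quotient is (16*e^(4*v))/(6); substituting v = 0 gives 8/3.

8/3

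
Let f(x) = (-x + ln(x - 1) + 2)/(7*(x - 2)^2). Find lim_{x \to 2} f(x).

-1/14

Direct substitution gives 0/0.
Apply L'Hôpital: lim (-1 + 1/(x - 1))/(14*x - 28), still 0/0.
After 2 applications of L'Hôpital's rule the quotient is (-1/(x - 1)^2)/(14); substituting x = 2 gives -1/14.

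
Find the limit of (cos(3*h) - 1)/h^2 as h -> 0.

Direct substitution gives 0/0.
Apply L'Hôpital: lim (-3*sin(3*h))/(2*h), still 0/0.
After 2 applications of L'Hôpital's rule the quotient is (-9*cos(3*h))/(2); substituting h = 0 gives -9/2.

-9/2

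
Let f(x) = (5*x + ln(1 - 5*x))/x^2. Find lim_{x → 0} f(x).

-25/2

Direct substitution gives 0/0.
Apply L'Hôpital: lim (5 - 5/(1 - 5*x))/(2*x), still 0/0.
After 2 applications of L'Hôpital's rule the quotient is (-25/(1 - 5*x)^2)/(2); substituting x = 0 gives -25/2.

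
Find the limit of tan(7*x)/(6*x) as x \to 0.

7/6

Substitution gives 0/0.
Since tan(u)/u → 1 as u → 0, tan(7x)/(7x) → 1 and the limit is 7/6.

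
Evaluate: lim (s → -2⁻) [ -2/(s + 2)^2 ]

As s → -2⁻, (s + 2) → 0⁻, so (s + 2)^2 → 0⁺ and -2/(s + 2)^2 → -∞.

-∞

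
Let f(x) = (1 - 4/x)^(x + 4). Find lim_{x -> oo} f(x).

e^(-4)

Let L be the limit and take ln: ln L = lim (x + 4)·ln(1 - 4/x) = lim (x + 4)·(-4/x + O(1/x²)) = -4.
Hence L = e^(-4).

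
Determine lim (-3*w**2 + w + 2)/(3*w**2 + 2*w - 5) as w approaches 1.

-5/8

Since w = 1 makes numerator and denominator zero, (w - 1) divides both.
Cancelling it gives (-3*w - 2)/(3*w + 5); now plug in w = 1 to get -5/8.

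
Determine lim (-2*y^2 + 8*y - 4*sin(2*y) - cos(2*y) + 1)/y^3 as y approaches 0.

16/3

Substitution gives 0/0; apply L'Hôpital's rule 3 times.
After differentiating numerator and denominator 3 times the quotient is (-8*sin(2*y) + 32*cos(2*y))/(6); at y = 0 this is 16/3.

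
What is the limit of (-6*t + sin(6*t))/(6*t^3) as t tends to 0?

Direct substitution gives 0/0.
Apply L'Hôpital: lim (6*cos(6*t) - 6)/(18*t^2), still 0/0.
Apply L'Hôpital: lim (-36*sin(6*t))/(36*t), still 0/0.
After 3 applications of L'Hôpital's rule the quotient is (-216*cos(6*t))/(36); substituting t = 0 gives -6.

-6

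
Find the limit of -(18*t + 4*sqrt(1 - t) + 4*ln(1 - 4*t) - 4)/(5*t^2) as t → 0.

Substitution gives 0/0 (the numerator vanishes to order 2).
Expand each term to order t^2: the coefficient of t^2 in 4·√(1 - t) is -1/2 and in 4·ln(1 - 4t) is -32.
Lower-order terms cancel with the polynomial part, so the numerator is (-65/2)·t^2 + o(t^2), and the limit is (-65/2)/(-5) = 13/2.

13/2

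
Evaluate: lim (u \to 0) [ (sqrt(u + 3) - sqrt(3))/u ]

A 0/0 form; rationalise with √(3 + u) + √3. This collapses the numerator to u, leaving 1/(√(3 + u) + √3) → 1/(2√3) = √(3)/6.

√(3)/6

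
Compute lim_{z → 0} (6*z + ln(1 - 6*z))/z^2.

Direct substitution gives 0/0.
Apply L'Hôpital: lim (6 - 6/(1 - 6*z))/(2*z), still 0/0.
After 2 applications of L'Hôpital's rule the quotient is (-36/(1 - 6*z)^2)/(2); substituting z = 0 gives -18.

-18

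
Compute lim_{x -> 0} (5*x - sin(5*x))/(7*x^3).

Direct substitution gives 0/0.
Apply L'Hôpital: lim (5 - 5*cos(5*x))/(21*x^2), still 0/0.
Apply L'Hôpital: lim (25*sin(5*x))/(42*x), still 0/0.
After 3 applications of L'Hôpital's rule the quotient is (125*cos(5*x))/(42); substituting x = 0 gives 125/42.

125/42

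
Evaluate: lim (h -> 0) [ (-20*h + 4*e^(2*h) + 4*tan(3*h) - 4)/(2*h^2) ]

Substitution gives 0/0 (the numerator vanishes to order 2).
Expand each term to order h^2: the coefficient of h^2 in 4·e^(2h) is 8 and in 4·tan(3h) is 0.
Lower-order terms cancel with the polynomial part, so the numerator is (8)·h^2 + o(h^2), and the limit is (8)/(2) = 4.

4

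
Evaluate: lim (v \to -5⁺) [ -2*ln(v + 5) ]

As v → -5⁺, v + 5 → 0⁺ and ln(v + 5) → −∞.
Multiplying by -2 gives ∞.

∞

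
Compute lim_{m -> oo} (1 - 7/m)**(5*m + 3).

Let L be the limit and take ln: ln L = lim (5m + 3)·ln(1 - 7/m) = lim (5m + 3)·(-7/m + O(1/m²)) = -35.
Hence L = e^(-35).

e^(-35)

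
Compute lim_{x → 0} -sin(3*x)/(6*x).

-1/2

Substitution gives 0/0.
Write it as (3/(-6))·sin(3x)/(3x); since sin(u)/u → 1, the limit is -1/2.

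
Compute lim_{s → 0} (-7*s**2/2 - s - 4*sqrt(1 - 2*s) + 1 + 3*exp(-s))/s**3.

3/2

Substitution gives 0/0; apply L'Hôpital's rule 3 times.
After differentiating numerator and denominator 3 times the quotient is (-3*e^(-s) + 12/(1 - 2*s)^(5/2))/(6); at s = 0 this is 3/2.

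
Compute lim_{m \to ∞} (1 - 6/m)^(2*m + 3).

The base → 1 and the exponent → ∞: a 1^∞ form.
Take logarithms: (2m + 3)·ln(1 - 6/m). Since ln(1+u) ~ u for small u, this behaves like (2m)·(-6/m) → -12.
So the limit is e^(-12).

e^(-12)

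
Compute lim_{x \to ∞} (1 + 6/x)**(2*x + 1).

Let L be the limit and take ln: ln L = lim (2x + 1)·ln(1 + 6/x) = lim (2x + 1)·(6/x + O(1/x²)) = 12.
Hence L = e^(12).

e^(12)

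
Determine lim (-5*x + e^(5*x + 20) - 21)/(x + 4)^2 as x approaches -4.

25/2

Direct substitution gives 0/0.
Apply L'Hôpital: lim (5*e^(5*x + 20) - 5)/(2*x + 8), still 0/0.
After 2 applications of L'Hôpital's rule the quotient is (25*e^(5*x + 20))/(2); substituting x = -4 gives 25/2.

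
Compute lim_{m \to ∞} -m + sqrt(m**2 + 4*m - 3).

An ∞ − ∞ form. Rationalising with the conjugate, the difference becomes (4m - 3) / (√(m^2 + 4*m - 3) + m).
For large m the denominator behaves like 2·m, so the quotient tends to 4/2 = 2.

2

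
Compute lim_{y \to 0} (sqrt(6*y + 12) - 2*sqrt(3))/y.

Substitution gives 0/0. Multiply numerator and denominator by the conjugate √(12 + 6y) + √12.
The numerator becomes (12 + 6y) − 12 = 6y, so the expression simplifies to 6/(√(12 + 6y) + √12).
Letting y → 0 gives 6/(2√12) = √(3)/2.

√(3)/2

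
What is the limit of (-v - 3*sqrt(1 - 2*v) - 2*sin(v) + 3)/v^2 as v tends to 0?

3/2

Substitution gives 0/0; apply L'Hôpital's rule 2 times.
After differentiating numerator and denominator 2 times the quotient is (2*sin(v) + 3/(1 - 2*v)^(3/2))/(2); at v = 0 this is 3/2.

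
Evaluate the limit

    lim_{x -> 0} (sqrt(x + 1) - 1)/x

1/2

A 0/0 form; rationalise with √(1 + x) + √1. This collapses the numerator to x, leaving 1/(√(1 + x) + √1) → 1/(2√1) = 1/2.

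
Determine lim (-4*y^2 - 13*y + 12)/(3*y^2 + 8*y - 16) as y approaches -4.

Since y = -4 makes numerator and denominator zero, (y + 4) divides both.
Cancelling it gives (3 - 4*y)/(3*y - 4); now plug in y = -4 to get -19/16.

-19/16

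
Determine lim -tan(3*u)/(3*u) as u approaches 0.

-1

Substitution gives 0/0.
Since tan(θ)/θ → 1 as θ → 0, tan(3u)/(3u) → 1 and the limit is 3/(-3) = -1.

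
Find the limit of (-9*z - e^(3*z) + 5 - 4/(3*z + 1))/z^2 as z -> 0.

Substitution gives 0/0 (the numerator vanishes to order 2).
Expand each term to order z^2: the coefficient of z^2 in −e^(3z) is -9/2 and in -4·1/(1 + 3z) is -36.
Lower-order terms cancel with the polynomial part, so the numerator is (-81/2)·z^2 + o(z^2), and the limit is (-81/2)/(1) = -81/2.

-81/2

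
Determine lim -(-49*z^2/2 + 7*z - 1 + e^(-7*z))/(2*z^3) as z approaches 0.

343/12

Direct substitution gives 0/0.
Apply L'Hôpital: lim (-49*z + 7 - 7*e^(-7*z))/(-6*z^2), still 0/0.
Apply L'Hôpital: lim (-49 + 49*e^(-7*z))/(-12*z), still 0/0.
After 3 applications of L'Hôpital's rule the quotient is (-343*e^(-7*z))/(-12); substituting z = 0 gives 343/12.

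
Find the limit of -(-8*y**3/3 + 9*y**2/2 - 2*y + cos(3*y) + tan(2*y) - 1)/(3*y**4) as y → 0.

-9/8

Substitution gives 0/0 (the numerator vanishes to order 4).
Expand each term to order y^4: the coefficient of y^4 in cos(3y) is 27/8 and in tan(2y) is 0.
Lower-order terms cancel with the polynomial part, so the numerator is (27/8)·y^4 + o(y^4), and the limit is (27/8)/(-3) = -9/8.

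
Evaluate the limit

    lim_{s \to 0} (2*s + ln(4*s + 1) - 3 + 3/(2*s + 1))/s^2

Substitution gives 0/0; apply L'Hôpital's rule 2 times.
After differentiating numerator and denominator 2 times the quotient is (-16/(4*s + 1)^2 + 24/(2*s + 1)^3)/(2); at s = 0 this is 4.

4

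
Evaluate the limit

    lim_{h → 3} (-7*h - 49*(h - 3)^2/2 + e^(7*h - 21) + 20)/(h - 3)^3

343/6

Direct substitution gives 0/0.
Apply L'Hôpital: lim (-49*h + 7*e^(7*h - 21) + 140)/(3*(h - 3)^2), still 0/0.
Apply L'Hôpital: lim (49*e^(7*h - 21) - 49)/(6*h - 18), still 0/0.
After 3 applications of L'Hôpital's rule the quotient is (343*e^(7*h - 21))/(6); substituting h = 3 gives 343/6.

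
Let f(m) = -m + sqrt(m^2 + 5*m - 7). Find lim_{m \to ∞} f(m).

An ∞ − ∞ form. Rationalising with the conjugate, the difference becomes (5m - 7) / (√(m^2 + 5*m - 7) + m).
For large m the denominator behaves like 2·m, so the quotient tends to 5/2 = 5/2.

5/2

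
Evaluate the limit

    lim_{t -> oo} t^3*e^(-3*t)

0

Write as t^3/e^{3t}, an ∞/∞ form.
Exponential growth dominates any polynomial, so repeated L'Hôpital (or the standard result) gives 0.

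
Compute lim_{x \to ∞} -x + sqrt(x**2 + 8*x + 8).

4

This has the form ∞ − ∞. Multiply and divide by the conjugate √(x^2 + 8*x + 8) + x.
That gives (8x + 8) / (√(x^2 + 8*x + 8) + x).
Divide numerator and denominator by x: the limit is 8/(2·1) = 4.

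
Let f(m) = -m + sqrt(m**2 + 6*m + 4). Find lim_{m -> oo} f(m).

This has the form ∞ − ∞. Multiply and divide by the conjugate √(m^2 + 6*m + 4) + m.
That gives (6m + 4) / (√(m^2 + 6*m + 4) + m).
Divide numerator and denominator by m: the limit is 6/(2·1) = 3.

3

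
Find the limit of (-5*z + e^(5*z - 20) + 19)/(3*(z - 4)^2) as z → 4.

25/6

Direct substitution gives 0/0.
Apply L'Hôpital: lim (5*e^(5*z - 20) - 5)/(6*z - 24), still 0/0.
After 2 applications of L'Hôpital's rule the quotient is (25*e^(5*z - 20))/(6); substituting z = 4 gives 25/6.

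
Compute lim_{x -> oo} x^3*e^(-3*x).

Write as x^3/e^{3x}, an ∞/∞ form.
Exponential growth dominates any polynomial, so repeated L'Hôpital (or the standard result) gives 0.

0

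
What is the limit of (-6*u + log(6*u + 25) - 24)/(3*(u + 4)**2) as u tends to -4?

-6

Direct substitution gives 0/0.
Apply L'Hôpital: lim (-6 + 6/(6*u + 25))/(6*u + 24), still 0/0.
After 2 applications of L'Hôpital's rule the quotient is (-36/(6*u + 25)^2)/(6); substituting u = -4 gives -6.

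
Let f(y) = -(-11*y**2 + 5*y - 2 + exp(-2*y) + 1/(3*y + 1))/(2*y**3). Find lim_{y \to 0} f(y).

85/6

Substitution gives 0/0 (the numerator vanishes to order 3).
Expand each term to order y^3: the coefficient of y^3 in 1/(1 + 3y) is -27 and in e^(-2y) is -4/3.
Lower-order terms cancel with the polynomial part, so the numerator is (-85/3)·y^3 + o(y^3), and the limit is (-85/3)/(-2) = 85/6.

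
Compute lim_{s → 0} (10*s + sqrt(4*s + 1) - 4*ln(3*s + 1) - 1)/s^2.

16

Substitution gives 0/0; apply L'Hôpital's rule 2 times.
After differentiating numerator and denominator 2 times the quotient is (-4/(4*s + 1)^(3/2) + 36/(3*s + 1)^2)/(2); at s = 0 this is 16.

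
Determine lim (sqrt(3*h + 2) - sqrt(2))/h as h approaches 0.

3*√(2)/4

Substitution gives 0/0. Multiply numerator and denominator by the conjugate √(2 + 3h) + √2.
The numerator becomes (2 + 3h) − 2 = 3h, so the expression simplifies to 3/(√(2 + 3h) + √2).
Letting h → 0 gives 3/(2√2) = 3*√(2)/4.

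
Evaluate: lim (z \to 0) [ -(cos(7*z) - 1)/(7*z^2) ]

Direct substitution gives 0/0.
Apply L'Hôpital: lim (-7*sin(7*z))/(-14*z), still 0/0.
After 2 applications of L'Hôpital's rule the quotient is (-49*cos(7*z))/(-14); substituting z = 0 gives 7/2.

7/2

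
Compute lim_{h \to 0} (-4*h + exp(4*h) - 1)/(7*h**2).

8/7

Direct substitution gives 0/0.
Apply L'Hôpital: lim (4*e^(4*h) - 4)/(14*h), still 0/0.
After 2 applications of L'Hôpital's rule the quotient is (16*e^(4*h))/(14); substituting h = 0 gives 8/7.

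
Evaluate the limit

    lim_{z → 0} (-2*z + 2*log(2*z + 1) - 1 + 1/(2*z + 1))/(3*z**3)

Substitution gives 0/0 (the numerator vanishes to order 3).
Expand each term to order z^3: the coefficient of z^3 in 2·ln(1 + 2z) is 16/3 and in 1/(1 + 2z) is -8.
Lower-order terms cancel with the polynomial part, so the numerator is (-8/3)·z^3 + o(z^3), and the limit is (-8/3)/(3) = -8/9.

-8/9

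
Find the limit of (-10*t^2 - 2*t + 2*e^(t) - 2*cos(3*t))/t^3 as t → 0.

Substitution gives 0/0 (the numerator vanishes to order 3).
Expand each term to order t^3: the coefficient of t^3 in 2·e^(t) is 1/3 and in -2·cos(3t) is 0.
Lower-order terms cancel with the polynomial part, so the numerator is (1/3)·t^3 + o(t^3), and the limit is (1/3)/(1) = 1/3.

1/3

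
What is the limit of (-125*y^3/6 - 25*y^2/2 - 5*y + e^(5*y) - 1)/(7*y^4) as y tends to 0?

Direct substitution gives 0/0.
Apply L'Hôpital: lim (-125*y^2/2 - 25*y + 5*e^(5*y) - 5)/(28*y^3), still 0/0.
Apply L'Hôpital: lim (-125*y + 25*e^(5*y) - 25)/(84*y^2), still 0/0.
Apply L'Hôpital: lim (125*e^(5*y) - 125)/(168*y), still 0/0.
After 4 applications of L'Hôpital's rule the quotient is (625*e^(5*y))/(168); substituting y = 0 gives 625/168.

625/168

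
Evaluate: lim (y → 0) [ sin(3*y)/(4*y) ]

Substitution gives 0/0.
Write it as (3/4)·sin(3y)/(3y); since sin(u)/u → 1, the limit is 3/4.

3/4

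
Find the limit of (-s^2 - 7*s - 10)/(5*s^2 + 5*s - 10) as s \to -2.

1/5

At s = -2 both the top and bottom vanish — a removable singularity. Factoring out (s + 2) from each leaves (-s - 5)/(5*s - 5), which at s = -2 equals 1/5.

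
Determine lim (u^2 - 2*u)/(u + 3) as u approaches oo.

The numerator has higher degree (2 > 1); the quotient behaves like (1/(1))·u^1 for large |u|.
As u → +∞ this diverges to ∞.

∞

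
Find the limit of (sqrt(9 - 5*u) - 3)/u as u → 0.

A 0/0 form; rationalise with √(9 - 5u) + √9. This collapses the numerator to -5u, leaving -5/(√(9 - 5u) + √9) → -5/(2√9) = -5/6.

-5/6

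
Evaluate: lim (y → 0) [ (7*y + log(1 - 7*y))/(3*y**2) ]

Direct substitution gives 0/0.
Apply L'Hôpital: lim (7 - 7/(1 - 7*y))/(6*y), still 0/0.
After 2 applications of L'Hôpital's rule the quotient is (-49/(1 - 7*y)^2)/(6); substituting y = 0 gives -49/6.

-49/6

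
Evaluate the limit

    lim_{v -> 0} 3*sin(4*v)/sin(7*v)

12/7

Substitution gives 0/0.
Divide numerator and denominator by v: sin(4v)/v → 4 and sin(7v)/v → 7, so the limit is 3·4/7 = 12/7.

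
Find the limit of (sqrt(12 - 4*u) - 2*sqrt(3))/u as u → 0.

-√(3)/3

Substitution gives 0/0. Multiply numerator and denominator by the conjugate √(12 - 4u) + √12.
The numerator becomes (12 - 4u) − 12 = -4u, so the expression simplifies to -4/(√(12 - 4u) + √12).
Letting u → 0 gives -4/(2√12) = -√(3)/3.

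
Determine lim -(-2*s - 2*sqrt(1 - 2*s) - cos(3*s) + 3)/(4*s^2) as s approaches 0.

-11/8

Substitution gives 0/0; apply L'Hôpital's rule 2 times.
After differentiating numerator and denominator 2 times the quotient is (9*cos(3*s) + 2/(1 - 2*s)^(3/2))/(-8); at s = 0 this is -11/8.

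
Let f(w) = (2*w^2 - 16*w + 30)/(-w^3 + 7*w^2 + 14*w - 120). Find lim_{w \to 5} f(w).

At w = 5 both the top and bottom vanish — a removable singularity. Factoring out (w - 5) from each leaves (2*w - 6)/(-w^2 + 2*w + 24), which at w = 5 equals 4/9.

4/9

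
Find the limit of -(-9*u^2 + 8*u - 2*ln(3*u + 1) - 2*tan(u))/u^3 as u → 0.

Substitution gives 0/0 (the numerator vanishes to order 3).
Expand each term to order u^3: the coefficient of u^3 in -2·ln(1 + 3u) is -18 and in -2·tan(u) is -2/3.
Lower-order terms cancel with the polynomial part, so the numerator is (-56/3)·u^3 + o(u^3), and the limit is (-56/3)/(-1) = 56/3.

56/3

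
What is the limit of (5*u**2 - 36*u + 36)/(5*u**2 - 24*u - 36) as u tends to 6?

Since u = 6 makes numerator and denominator zero, (u - 6) divides both.
Cancelling it gives (5*u - 6)/(5*u + 6); now plug in u = 6 to get 2/3.

2/3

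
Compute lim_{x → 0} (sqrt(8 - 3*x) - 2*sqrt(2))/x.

A 0/0 form; rationalise with √(8 - 3x) + √8. This collapses the numerator to -3x, leaving -3/(√(8 - 3x) + √8) → -3/(2√8) = -3*√(2)/8.

-3*√(2)/8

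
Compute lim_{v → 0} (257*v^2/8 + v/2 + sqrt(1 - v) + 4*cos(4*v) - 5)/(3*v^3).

-1/48

Substitution gives 0/0 (the numerator vanishes to order 3).
Expand each term to order v^3: the coefficient of v^3 in 4·cos(4v) is 0 and in √(1 - v) is -1/16.
Lower-order terms cancel with the polynomial part, so the numerator is (-1/16)·v^3 + o(v^3), and the limit is (-1/16)/(3) = -1/48.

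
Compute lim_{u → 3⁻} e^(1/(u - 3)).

As u → 3⁻, 1/(u - 3) → −∞, so e^(1/(u - 3)) → 0.

0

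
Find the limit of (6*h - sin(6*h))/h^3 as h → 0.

36

Direct substitution gives 0/0.
Apply L'Hôpital: lim (6 - 6*cos(6*h))/(3*h^2), still 0/0.
Apply L'Hôpital: lim (36*sin(6*h))/(6*h), still 0/0.
After 3 applications of L'Hôpital's rule the quotient is (216*cos(6*h))/(6); substituting h = 0 gives 36.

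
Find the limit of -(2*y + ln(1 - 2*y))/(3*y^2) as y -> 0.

2/3

Direct substitution gives 0/0.
Apply L'Hôpital: lim (2 - 2/(1 - 2*y))/(-6*y), still 0/0.
After 2 applications of L'Hôpital's rule the quotient is (-4/(1 - 2*y)^2)/(-6); substituting y = 0 gives 2/3.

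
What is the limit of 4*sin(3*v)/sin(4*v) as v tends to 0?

Substitution gives 0/0.
Divide numerator and denominator by v: sin(3v)/v → 3 and sin(4v)/v → 4, so the limit is 4·3/4 = 3.

3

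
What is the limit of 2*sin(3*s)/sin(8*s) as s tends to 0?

Substitution gives 0/0.
Divide numerator and denominator by s: sin(3s)/s → 3 and sin(8s)/s → 8, so the limit is 2·3/8 = 3/4.

3/4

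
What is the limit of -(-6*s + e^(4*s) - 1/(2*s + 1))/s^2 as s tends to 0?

Substitution gives 0/0; apply L'Hôpital's rule 2 times.
After differentiating numerator and denominator 2 times the quotient is (16*e^(4*s) - 8/(2*s + 1)^3)/(-2); at s = 0 this is -4.

-4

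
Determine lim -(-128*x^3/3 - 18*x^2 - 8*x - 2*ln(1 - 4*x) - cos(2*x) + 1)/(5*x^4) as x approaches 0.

Substitution gives 0/0; apply L'Hôpital's rule 4 times.
After differentiating numerator and denominator 4 times the quotient is (-16*cos(2*x) + 3072/(4*x - 1)^4)/(-120); at x = 0 this is -382/15.

-382/15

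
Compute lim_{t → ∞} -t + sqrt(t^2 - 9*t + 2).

This has the form ∞ − ∞. Multiply and divide by the conjugate √(t^2 - 9*t + 2) + t.
That gives (-9t + 2) / (√(t^2 - 9*t + 2) + t).
Divide numerator and denominator by t: the limit is -9/(2·1) = -9/2.

-9/2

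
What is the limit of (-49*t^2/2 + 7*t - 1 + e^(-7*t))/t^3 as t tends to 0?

Direct substitution gives 0/0.
Apply L'Hôpital: lim (-49*t + 7 - 7*e^(-7*t))/(3*t^2), still 0/0.
Apply L'Hôpital: lim (-49 + 49*e^(-7*t))/(6*t), still 0/0.
After 3 applications of L'Hôpital's rule the quotient is (-343*e^(-7*t))/(6); substituting t = 0 gives -343/6.

-343/6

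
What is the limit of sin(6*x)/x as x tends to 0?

Substitution gives 0/0.
Write it as (6)·sin(6x)/(6x); since sin(u)/u → 1, the limit is 6.

6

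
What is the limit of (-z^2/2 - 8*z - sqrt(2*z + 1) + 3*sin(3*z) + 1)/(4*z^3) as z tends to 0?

-7/2

Substitution gives 0/0 (the numerator vanishes to order 3).
Expand each term to order z^3: the coefficient of z^3 in −√(1 + 2z) is -1/2 and in 3·sin(3z) is -27/2.
Lower-order terms cancel with the polynomial part, so the numerator is (-14)·z^3 + o(z^3), and the limit is (-14)/(4) = -7/2.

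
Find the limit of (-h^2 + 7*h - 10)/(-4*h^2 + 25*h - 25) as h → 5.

Since h = 5 makes numerator and denominator zero, (h - 5) divides both.
Cancelling it gives (2 - h)/(5 - 4*h); now plug in h = 5 to get 1/5.

1/5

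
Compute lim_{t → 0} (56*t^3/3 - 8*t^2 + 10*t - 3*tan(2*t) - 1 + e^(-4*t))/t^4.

Substitution gives 0/0; apply L'Hôpital's rule 4 times.
After differentiating numerator and denominator 4 times the quotient is (-1152*tan(2*t)^5 - 1920*tan(2*t)^3 - 768*tan(2*t) + 256*e^(-4*t))/(24); at t = 0 this is 32/3.

32/3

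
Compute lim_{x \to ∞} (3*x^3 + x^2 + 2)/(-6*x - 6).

-∞

The numerator has higher degree (3 > 1); the quotient behaves like (3/(-6))·x^2 for large |x|.
As x → +∞ this diverges to -∞.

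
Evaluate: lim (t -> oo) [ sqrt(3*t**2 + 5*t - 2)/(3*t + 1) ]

√(3)/3

For large |t|, √(3*t^2 + 5*t - 2) ≈ √3·|t| and the denominator ≈ 3t.
Since t → +∞, |t| = t, giving √3/(3) = √(3)/3.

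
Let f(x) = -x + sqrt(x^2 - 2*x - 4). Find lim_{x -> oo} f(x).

An ∞ − ∞ form. Rationalising with the conjugate, the difference becomes (-2x - 4) / (√(x^2 - 2*x - 4) + x).
For large x the denominator behaves like 2·x, so the quotient tends to -2/2 = -1.

-1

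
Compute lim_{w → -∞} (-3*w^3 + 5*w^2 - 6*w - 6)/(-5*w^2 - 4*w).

The numerator has higher degree (3 > 2); the quotient behaves like (-3/(-5))·w^1 for large |w|.
As w → −∞ this diverges to -∞.

-∞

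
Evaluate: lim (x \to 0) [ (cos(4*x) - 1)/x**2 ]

-8

Direct substitution gives 0/0.
Apply L'Hôpital: lim (-4*sin(4*x))/(2*x), still 0/0.
After 2 applications of L'Hôpital's rule the quotient is (-16*cos(4*x))/(2); substituting x = 0 gives -8.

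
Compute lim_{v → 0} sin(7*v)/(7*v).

Substitution gives 0/0.
Write it as (7/7)·sin(7v)/(7v); since sin(u)/u → 1, the limit is 1.

1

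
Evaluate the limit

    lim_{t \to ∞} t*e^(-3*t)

Write as t^1/e^{3t}, an ∞/∞ form.
Exponential growth dominates any polynomial, so repeated L'Hôpital (or the standard result) gives 0.

0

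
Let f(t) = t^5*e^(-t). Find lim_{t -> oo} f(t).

0

Write as t^5/e^{1t}, an ∞/∞ form.
Exponential growth dominates any polynomial, so repeated L'Hôpital (or the standard result) gives 0.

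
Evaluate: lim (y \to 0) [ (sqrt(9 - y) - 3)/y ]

A 0/0 form; rationalise with √(9 - y) + √9. This collapses the numerator to -y, leaving -1/(√(9 - y) + √9) → -1/(2√9) = -1/6.

-1/6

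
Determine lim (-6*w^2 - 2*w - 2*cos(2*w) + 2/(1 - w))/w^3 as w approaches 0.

Substitution gives 0/0 (the numerator vanishes to order 3).
Expand each term to order w^3: the coefficient of w^3 in -2·cos(2w) is 0 and in 2·1/(1 - w) is 2.
Lower-order terms cancel with the polynomial part, so the numerator is (2)·w^3 + o(w^3), and the limit is (2)/(1) = 2.

2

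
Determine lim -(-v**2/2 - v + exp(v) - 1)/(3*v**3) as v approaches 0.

-1/18

Direct substitution gives 0/0.
Apply L'Hôpital: lim (-v + e^(v) - 1)/(-9*v^2), still 0/0.
Apply L'Hôpital: lim (e^(v) - 1)/(-18*v), still 0/0.
After 3 applications of L'Hôpital's rule the quotient is (e^(v))/(-18); substituting v = 0 gives -1/18.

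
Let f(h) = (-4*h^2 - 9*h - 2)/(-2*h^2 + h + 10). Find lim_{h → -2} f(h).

7/9

At h = -2 both the top and bottom vanish — a removable singularity. Factoring out (h + 2) from each leaves (-4*h - 1)/(5 - 2*h), which at h = -2 equals 7/9.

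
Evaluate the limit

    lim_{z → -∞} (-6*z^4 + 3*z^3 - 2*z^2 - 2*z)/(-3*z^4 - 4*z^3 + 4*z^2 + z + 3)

2

Numerator and denominator both have degree 4.
Dividing every term by z^4, all lower-order terms vanish and the limit is the ratio of leading coefficients, -6/(-3) = 2.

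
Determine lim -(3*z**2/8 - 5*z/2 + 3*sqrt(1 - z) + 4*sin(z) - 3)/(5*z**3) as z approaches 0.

Substitution gives 0/0 (the numerator vanishes to order 3).
Expand each term to order z^3: the coefficient of z^3 in 4·sin(z) is -2/3 and in 3·√(1 - z) is -3/16.
Lower-order terms cancel with the polynomial part, so the numerator is (-41/48)·z^3 + o(z^3), and the limit is (-41/48)/(-5) = 41/240.

41/240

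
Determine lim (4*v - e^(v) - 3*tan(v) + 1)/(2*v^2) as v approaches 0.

-1/4

Substitution gives 0/0; apply L'Hôpital's rule 2 times.
After differentiating numerator and denominator 2 times the quotient is (-e^(v) - 6*sin(v)/cos(v)^3)/(4); at v = 0 this is -1/4.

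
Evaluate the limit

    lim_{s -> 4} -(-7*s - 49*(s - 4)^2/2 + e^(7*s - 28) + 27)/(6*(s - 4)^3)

-343/36

Direct substitution gives 0/0.
Apply L'Hôpital: lim (-49*s + 7*e^(7*s - 28) + 189)/(-18*(s - 4)^2), still 0/0.
Apply L'Hôpital: lim (49*e^(7*s - 28) - 49)/(144 - 36*s), still 0/0.
After 3 applications of L'Hôpital's rule the quotient is (343*e^(7*s - 28))/(-36); substituting s = 4 gives -343/36.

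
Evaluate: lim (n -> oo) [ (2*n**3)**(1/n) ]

1

Base → ∞ and exponent → 0: an ∞^0 form.
Take logs: (1/n)·ln(2·n^3) = (ln 2 + 3·ln n)/n → 0.
So the limit is e^0 = 1.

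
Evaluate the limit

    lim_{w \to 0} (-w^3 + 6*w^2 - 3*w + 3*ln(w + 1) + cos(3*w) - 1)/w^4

Substitution gives 0/0; apply L'Hôpital's rule 4 times.
After differentiating numerator and denominator 4 times the quotient is (81*cos(3*w) - 18/(w + 1)^4)/(24); at w = 0 this is 21/8.

21/8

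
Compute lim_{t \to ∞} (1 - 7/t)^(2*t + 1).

e^(-14)

Write it as [(1 - 7/t)^t]^(2) · (1 - 7/t)^(1). The bracketed term tends to e^(-7) and the second factor to 1, so the limit is e^(-14).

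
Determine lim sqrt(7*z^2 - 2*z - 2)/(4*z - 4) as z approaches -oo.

For large |z|, √(7*z^2 - 2*z - 2) ≈ √7·|z| and the denominator ≈ 4z.
Since z → −∞, |z| = −z, giving −√7/(4) = -√(7)/4.

-√(7)/4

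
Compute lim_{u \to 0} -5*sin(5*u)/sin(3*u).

-25/3

Substitution gives 0/0.
Divide numerator and denominator by u: sin(5u)/u → 5 and sin(3u)/u → 3, so the limit is -5·5/3 = -25/3.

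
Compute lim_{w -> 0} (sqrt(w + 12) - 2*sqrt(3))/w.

√(3)/12

Substitution gives 0/0. Multiply numerator and denominator by the conjugate √(12 + w) + √12.
The numerator becomes (12 + w) − 12 = w, so the expression simplifies to 1/(√(12 + w) + √12).
Letting w → 0 gives 1/(2√12) = √(3)/12.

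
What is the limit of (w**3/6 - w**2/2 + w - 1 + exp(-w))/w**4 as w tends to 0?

Direct substitution gives 0/0.
Apply L'Hôpital: lim (w^2/2 - w + 1 - e^(-w))/(4*w^3), still 0/0.
Apply L'Hôpital: lim (w - 1 + e^(-w))/(12*w^2), still 0/0.
Apply L'Hôpital: lim (1 - e^(-w))/(24*w), still 0/0.
After 4 applications of L'Hôpital's rule the quotient is (e^(-w))/(24); substituting w = 0 gives 1/24.

1/24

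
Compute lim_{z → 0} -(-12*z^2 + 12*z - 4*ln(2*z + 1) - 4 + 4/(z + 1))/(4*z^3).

11/3

Substitution gives 0/0; apply L'Hôpital's rule 3 times.
After differentiating numerator and denominator 3 times the quotient is (-64/(2*z + 1)^3 - 24/(z + 1)^4)/(-24); at z = 0 this is 11/3.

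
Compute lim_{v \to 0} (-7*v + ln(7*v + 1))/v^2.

-49/2

Direct substitution gives 0/0.
Apply L'Hôpital: lim (-7 + 7/(7*v + 1))/(2*v), still 0/0.
After 2 applications of L'Hôpital's rule the quotient is (-49/(7*v + 1)^2)/(2); substituting v = 0 gives -49/2.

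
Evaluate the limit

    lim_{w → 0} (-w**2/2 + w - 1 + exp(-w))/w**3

Direct substitution gives 0/0.
Apply L'Hôpital: lim (-w + 1 - e^(-w))/(3*w^2), still 0/0.
Apply L'Hôpital: lim (-1 + e^(-w))/(6*w), still 0/0.
After 3 applications of L'Hôpital's rule the quotient is (-e^(-w))/(6); substituting w = 0 gives -1/6.

-1/6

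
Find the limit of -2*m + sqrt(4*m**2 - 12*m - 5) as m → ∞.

This has the form ∞ − ∞. Multiply and divide by the conjugate √(4*m^2 - 12*m - 5) + 2m.
That gives (-12m - 5) / (√(4*m^2 - 12*m - 5) + 2m).
Divide numerator and denominator by m: the limit is -12/(2·2) = -3.

-3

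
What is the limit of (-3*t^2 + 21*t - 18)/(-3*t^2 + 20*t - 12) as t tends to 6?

At t = 6 both the top and bottom vanish — a removable singularity. Factoring out (t - 6) from each leaves (3 - 3*t)/(2 - 3*t), which at t = 6 equals 15/16.

15/16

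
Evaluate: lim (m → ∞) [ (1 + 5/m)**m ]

Write it as [(1 + 5/m)^m]^(1) · (1 + 5/m)^(0). The bracketed term tends to e^(5) and the second factor to 1, so the limit is e^(5).

e^(5)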